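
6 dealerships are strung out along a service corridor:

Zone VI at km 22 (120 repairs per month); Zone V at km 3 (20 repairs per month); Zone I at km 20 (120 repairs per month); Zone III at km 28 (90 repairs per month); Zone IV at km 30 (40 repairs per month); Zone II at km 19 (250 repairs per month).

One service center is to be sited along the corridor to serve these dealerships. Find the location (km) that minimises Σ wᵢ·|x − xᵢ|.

x = 20

For a sum of weighted absolute distances on a line, the optimum is the weighted median (not the mean). Total weight W = 640; half-weight = 320.
Sort by position and accumulate weight:
  km 3 (Zone V, w=20) → cum 20
  km 19 (Zone II, w=250) → cum 270
  km 20 (Zone I, w=120) → cum 390  ≥ 320 → median here
  km 22 (Zone VI, w=120) → cum 510
  km 28 (Zone III, w=90) → cum 600
  km 30 (Zone IV, w=40) → cum 640
Optimal location: km 20.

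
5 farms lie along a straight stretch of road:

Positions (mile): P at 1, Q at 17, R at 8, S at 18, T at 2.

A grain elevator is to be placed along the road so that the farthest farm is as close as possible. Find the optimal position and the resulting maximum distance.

location 9.5, max distance 8.5

The 1-center on a line is the midpoint of the two extreme points: leftmost at 1, rightmost at 18.
Optimal location = (1 + 18)/2 = 9.5; maximum distance = (18 − 1)/2 = 8.5.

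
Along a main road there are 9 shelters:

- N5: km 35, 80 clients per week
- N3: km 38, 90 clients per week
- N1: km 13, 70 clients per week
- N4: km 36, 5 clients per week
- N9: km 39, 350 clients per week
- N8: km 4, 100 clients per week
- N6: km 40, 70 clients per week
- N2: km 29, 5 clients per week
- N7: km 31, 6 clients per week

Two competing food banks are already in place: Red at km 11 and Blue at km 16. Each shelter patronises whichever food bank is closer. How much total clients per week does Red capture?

The indifferent point is the midpoint (11+16)/2 = 13.5; shelters left of it (closer to Red at 11) go to Red, those right go to Blue.
  N8 at 4 (w=100) → Red
  N1 at 13 (w=70) → Red
  N2 at 29 (w=5) → Blue
  N7 at 31 (w=6) → Blue
  N5 at 35 (w=80) → Blue
  N4 at 36 (w=5) → Blue
  N3 at 38 (w=90) → Blue
  N9 at 39 (w=350) → Blue
  N6 at 40 (w=70) → Blue
Red captures 170; Blue captures 606.

170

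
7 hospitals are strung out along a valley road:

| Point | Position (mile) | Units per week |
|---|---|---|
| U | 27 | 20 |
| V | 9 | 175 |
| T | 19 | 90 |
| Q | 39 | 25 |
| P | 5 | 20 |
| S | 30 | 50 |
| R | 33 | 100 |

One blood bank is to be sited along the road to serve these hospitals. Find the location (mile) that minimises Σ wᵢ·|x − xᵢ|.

x = 19

For a sum of weighted absolute distances on a line, the optimum is the weighted median (not the mean). Total weight W = 480; half-weight = 240.
Sort by position and accumulate weight:
  mile 5 (P, w=20) → cum 20
  mile 9 (V, w=175) → cum 195
  mile 19 (T, w=90) → cum 285  ≥ 240 → median here
  mile 27 (U, w=20) → cum 305
  mile 30 (S, w=50) → cum 355
  mile 33 (R, w=100) → cum 455
  mile 39 (Q, w=25) → cum 480
Optimal location: mile 19.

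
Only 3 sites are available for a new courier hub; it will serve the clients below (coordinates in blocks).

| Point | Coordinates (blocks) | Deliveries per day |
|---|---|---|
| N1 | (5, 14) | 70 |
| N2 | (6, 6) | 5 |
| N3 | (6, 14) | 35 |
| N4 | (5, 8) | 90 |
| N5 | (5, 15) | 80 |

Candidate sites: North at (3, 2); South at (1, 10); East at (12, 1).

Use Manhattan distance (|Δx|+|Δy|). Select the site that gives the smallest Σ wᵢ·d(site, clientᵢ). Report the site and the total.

South, total 2180 blocks

Total weighted distance at each candidate:
  North (3, 2): total = 3460
  South (1, 10): total = 2180
  East (12, 1): total = 5060
Minimum is at South with total 2180 blocks.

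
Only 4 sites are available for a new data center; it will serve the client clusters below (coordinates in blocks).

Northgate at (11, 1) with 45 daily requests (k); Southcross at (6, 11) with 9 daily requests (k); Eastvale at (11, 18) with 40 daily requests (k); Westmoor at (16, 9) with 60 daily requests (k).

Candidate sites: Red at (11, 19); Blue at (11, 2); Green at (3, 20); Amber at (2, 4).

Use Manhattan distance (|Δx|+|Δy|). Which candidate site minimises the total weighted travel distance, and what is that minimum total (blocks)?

Total weighted distance at each candidate:
  Red (11, 19): total = 1867
  Blue (11, 2): total = 1531
  Green (3, 20): total = 3163
  Amber (2, 4): total = 2699
Minimum is at Blue with total 1531 blocks.

Blue, total 1531 blocks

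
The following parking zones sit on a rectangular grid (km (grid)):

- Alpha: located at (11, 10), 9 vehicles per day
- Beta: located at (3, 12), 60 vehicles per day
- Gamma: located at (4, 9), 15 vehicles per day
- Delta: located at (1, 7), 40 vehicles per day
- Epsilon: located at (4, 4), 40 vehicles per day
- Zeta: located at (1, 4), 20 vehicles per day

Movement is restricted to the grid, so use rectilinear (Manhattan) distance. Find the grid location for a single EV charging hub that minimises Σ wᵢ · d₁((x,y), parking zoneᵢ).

Manhattan distance separates: Σwᵢ(|x−xᵢ|+|y−yᵢ|) = Σwᵢ|x−xᵢ| + Σwᵢ|y−yᵢ|, so x and y are optimised independently as 1-D weighted medians.
Total weight W = 184; half = 92.
x-coordinate, sorted with cumulative weight:
  x=1 (Delta, w=40) cum 40
  x=1 (Zeta, w=20) cum 60
  x=3 (Beta, w=60) cum 120  ← median
  x=4 (Gamma, w=15) cum 135
  x=4 (Epsilon, w=40) cum 175
  x=11 (Alpha, w=9) cum 184
⇒ x* = 3
y-coordinate, sorted with cumulative weight:
  y=4 (Epsilon, w=40) cum 40
  y=4 (Zeta, w=20) cum 60
  y=7 (Delta, w=40) cum 100  ← median
  y=9 (Gamma, w=15) cum 115
  y=10 (Alpha, w=9) cum 124
  y=12 (Beta, w=60) cum 184
⇒ y* = 7

(3, 7)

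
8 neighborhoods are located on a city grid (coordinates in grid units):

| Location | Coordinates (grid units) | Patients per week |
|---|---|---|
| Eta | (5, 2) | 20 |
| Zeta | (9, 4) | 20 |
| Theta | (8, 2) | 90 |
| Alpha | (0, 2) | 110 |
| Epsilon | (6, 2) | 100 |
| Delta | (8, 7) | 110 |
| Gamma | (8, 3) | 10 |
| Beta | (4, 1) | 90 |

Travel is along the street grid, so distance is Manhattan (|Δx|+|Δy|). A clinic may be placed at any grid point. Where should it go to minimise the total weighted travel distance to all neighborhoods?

(6, 2)

Manhattan distance separates: Σwᵢ(|x−xᵢ|+|y−yᵢ|) = Σwᵢ|x−xᵢ| + Σwᵢ|y−yᵢ|, so x and y are optimised independently as 1-D weighted medians.
Total weight W = 550; half = 275.
x-coordinate, sorted with cumulative weight:
  x=0 (Alpha, w=110) cum 110
  x=4 (Beta, w=90) cum 200
  x=5 (Eta, w=20) cum 220
  x=6 (Epsilon, w=100) cum 320  ← median
  x=8 (Theta, w=90) cum 410
  x=8 (Delta, w=110) cum 520
  x=8 (Gamma, w=10) cum 530
  x=9 (Zeta, w=20) cum 550
⇒ x* = 6
y-coordinate, sorted with cumulative weight:
  y=1 (Beta, w=90) cum 90
  y=2 (Eta, w=20) cum 110
  y=2 (Theta, w=90) cum 200
  y=2 (Alpha, w=110) cum 310  ← median
  y=2 (Epsilon, w=100) cum 410
  y=3 (Gamma, w=10) cum 420
  y=4 (Zeta, w=20) cum 440
  y=7 (Delta, w=110) cum 550
⇒ y* = 2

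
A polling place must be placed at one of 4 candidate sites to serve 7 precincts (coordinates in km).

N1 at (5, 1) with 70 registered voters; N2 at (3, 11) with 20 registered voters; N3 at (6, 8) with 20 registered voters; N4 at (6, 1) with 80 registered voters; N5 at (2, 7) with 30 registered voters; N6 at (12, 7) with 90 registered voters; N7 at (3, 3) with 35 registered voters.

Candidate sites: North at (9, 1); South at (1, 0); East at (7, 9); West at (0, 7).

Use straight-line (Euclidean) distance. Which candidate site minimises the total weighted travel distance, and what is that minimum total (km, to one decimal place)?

Total weighted distance at each candidate:
  North (9, 1): total = 2007.2
  South (1, 0): total = 2620.6
  East (7, 9): total = 2238.6
  West (0, 7): total = 2762.2
Minimum is at North with total 2007.2 km.

North, total 2007.2 km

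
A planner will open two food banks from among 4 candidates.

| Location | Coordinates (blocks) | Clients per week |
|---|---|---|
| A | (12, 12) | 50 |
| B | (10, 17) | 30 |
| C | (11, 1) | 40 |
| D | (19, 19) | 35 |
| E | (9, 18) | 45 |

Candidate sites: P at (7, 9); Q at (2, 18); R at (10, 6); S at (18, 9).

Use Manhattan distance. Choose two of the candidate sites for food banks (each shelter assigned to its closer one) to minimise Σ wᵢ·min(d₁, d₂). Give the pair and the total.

Evaluate every pair (each demand assigned to the nearer of the two):
  {Q, R}: total = 1855
  {R, S}: total = 1940
  {Q, S}: total = 2020
  {P, S}: total = 2090
  {P, Q}: total = 2095
  {P, R}: total = 2235
Best pair: {Q, R} with total 1855.

{Q, R}, total 1855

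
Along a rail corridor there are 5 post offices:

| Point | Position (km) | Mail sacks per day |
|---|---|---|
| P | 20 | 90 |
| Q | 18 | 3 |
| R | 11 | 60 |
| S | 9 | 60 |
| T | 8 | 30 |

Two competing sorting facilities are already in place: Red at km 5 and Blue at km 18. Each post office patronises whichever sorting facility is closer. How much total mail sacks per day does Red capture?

150

The indifferent point is the midpoint (5+18)/2 = 11.5; post offices left of it (closer to Red at 5) go to Red, those right go to Blue.
  T at 8 (w=30) → Red
  S at 9 (w=60) → Red
  R at 11 (w=60) → Red
  Q at 18 (w=3) → Blue
  P at 20 (w=90) → Blue
Red captures 150; Blue captures 93.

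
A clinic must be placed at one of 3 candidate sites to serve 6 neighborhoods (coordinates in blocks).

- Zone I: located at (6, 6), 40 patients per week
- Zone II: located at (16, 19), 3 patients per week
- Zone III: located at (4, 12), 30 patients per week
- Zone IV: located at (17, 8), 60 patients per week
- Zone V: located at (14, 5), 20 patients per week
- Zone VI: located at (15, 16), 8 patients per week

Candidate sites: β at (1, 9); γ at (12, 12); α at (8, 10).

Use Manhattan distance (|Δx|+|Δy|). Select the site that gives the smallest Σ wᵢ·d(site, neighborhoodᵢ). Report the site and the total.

α, total 1455 blocks

Total weighted distance at each candidate:
  β (1, 9): total = 2103
  γ (12, 12): total = 1529
  α (8, 10): total = 1455
Minimum is at α with total 1455 blocks.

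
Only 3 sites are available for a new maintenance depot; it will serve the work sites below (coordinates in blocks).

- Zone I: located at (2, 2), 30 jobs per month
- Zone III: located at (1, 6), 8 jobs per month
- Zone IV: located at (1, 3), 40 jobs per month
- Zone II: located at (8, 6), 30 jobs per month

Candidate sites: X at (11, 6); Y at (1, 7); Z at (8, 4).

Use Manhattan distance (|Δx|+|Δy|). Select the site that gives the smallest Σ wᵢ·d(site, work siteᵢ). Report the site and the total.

Total weighted distance at each candidate:
  X (11, 6): total = 1080
  Y (1, 7): total = 588
  Z (8, 4): total = 692
Minimum is at Y with total 588 blocks.

Y, total 588 blocks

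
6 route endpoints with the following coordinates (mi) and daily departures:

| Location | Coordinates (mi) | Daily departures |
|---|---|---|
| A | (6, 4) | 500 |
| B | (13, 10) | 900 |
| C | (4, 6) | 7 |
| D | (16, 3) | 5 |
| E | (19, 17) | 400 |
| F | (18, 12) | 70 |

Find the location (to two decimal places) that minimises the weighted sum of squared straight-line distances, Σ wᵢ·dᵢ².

(12.58, 9.93)

The minimiser of Σwᵢ‖p−pᵢ‖² is the weighted centroid p* = (Σwᵢpᵢ)/(Σwᵢ).
Σwᵢ = 1882.
Σwᵢxᵢ = 500·6 + 900·13 + 7·4 + 5·16 + 400·19 + 70·18 = 23668.
Σwᵢyᵢ = 500·4 + 900·10 + 7·6 + 5·3 + 400·17 + 70·12 = 18697.
x* = 23668/1882 = 12.58, y* = 18697/1882 = 9.93.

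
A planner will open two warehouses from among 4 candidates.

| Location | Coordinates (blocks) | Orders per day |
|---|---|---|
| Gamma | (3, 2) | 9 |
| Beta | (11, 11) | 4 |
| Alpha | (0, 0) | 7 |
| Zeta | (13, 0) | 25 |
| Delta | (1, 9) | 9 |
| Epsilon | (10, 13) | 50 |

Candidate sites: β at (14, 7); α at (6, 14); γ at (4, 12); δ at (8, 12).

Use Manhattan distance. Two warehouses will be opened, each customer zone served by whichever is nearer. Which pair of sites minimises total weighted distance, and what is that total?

Evaluate every pair (each demand assigned to the nearer of the two):
  {β, δ}: total = 731
  {β, α}: total = 843
  {β, γ}: total = 843
  {γ, δ}: total = 856
  {α, δ}: total = 956
  {α, γ}: total = 1072
Best pair: {β, δ} with total 731.

{β, δ}, total 731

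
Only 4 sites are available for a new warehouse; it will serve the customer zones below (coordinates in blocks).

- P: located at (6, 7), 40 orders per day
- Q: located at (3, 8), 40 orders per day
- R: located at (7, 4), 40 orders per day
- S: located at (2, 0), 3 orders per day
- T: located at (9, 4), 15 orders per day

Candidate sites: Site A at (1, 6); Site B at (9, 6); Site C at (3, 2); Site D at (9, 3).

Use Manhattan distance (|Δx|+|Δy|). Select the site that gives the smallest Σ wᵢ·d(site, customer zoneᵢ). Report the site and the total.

Total weighted distance at each candidate:
  Site A (1, 6): total = 891
  Site B (9, 6): total = 709
  Site C (3, 2): total = 929
  Site D (9, 3): total = 885
Minimum is at Site B with total 709 blocks.

Site B, total 709 blocks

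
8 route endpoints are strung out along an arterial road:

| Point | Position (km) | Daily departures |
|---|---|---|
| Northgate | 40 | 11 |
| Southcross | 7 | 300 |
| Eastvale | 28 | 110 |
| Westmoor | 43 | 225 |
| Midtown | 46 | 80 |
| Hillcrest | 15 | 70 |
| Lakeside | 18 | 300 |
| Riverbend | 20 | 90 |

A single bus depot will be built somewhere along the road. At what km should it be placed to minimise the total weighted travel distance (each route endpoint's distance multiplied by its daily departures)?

For a sum of weighted absolute distances on a line, the optimum is the weighted median (not the mean). Total weight W = 1186; half-weight = 593.
Sort by position and accumulate weight:
  km 7 (Southcross, w=300) → cum 300
  km 15 (Hillcrest, w=70) → cum 370
  km 18 (Lakeside, w=300) → cum 670  ≥ 593 → median here
  km 20 (Riverbend, w=90) → cum 760
  km 28 (Eastvale, w=110) → cum 870
  km 40 (Northgate, w=11) → cum 881
  km 43 (Westmoor, w=225) → cum 1106
  km 46 (Midtown, w=80) → cum 1186
Optimal location: km 18.

x = 18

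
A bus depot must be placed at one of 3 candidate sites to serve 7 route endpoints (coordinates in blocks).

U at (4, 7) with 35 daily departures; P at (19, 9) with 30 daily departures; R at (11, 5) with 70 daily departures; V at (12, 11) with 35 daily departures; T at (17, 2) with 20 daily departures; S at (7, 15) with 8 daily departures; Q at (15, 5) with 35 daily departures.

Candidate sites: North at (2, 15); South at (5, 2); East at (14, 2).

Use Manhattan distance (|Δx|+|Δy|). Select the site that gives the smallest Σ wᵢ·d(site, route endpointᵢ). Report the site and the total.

East, total 2050 blocks

Total weighted distance at each candidate:
  North (2, 15): total = 4265
  South (5, 2): total = 2845
  East (14, 2): total = 2050
Minimum is at East with total 2050 blocks.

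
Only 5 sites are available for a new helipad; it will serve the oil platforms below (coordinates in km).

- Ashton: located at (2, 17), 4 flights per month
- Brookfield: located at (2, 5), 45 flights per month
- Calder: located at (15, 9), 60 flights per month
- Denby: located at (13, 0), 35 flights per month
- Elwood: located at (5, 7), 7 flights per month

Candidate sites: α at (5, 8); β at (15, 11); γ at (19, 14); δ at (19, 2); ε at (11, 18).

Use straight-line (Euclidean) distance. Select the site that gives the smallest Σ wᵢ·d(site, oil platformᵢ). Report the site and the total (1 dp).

α, total 1234.8 km

Total weighted distance at each candidate:
  α (5, 8): total = 1234.8
  β (15, 11): total = 1288.3
  γ (19, 14): total = 1961.5
  δ (19, 2): total = 1676.7
  ε (11, 18): total = 2060.3
Minimum is at α with total 1234.8 km.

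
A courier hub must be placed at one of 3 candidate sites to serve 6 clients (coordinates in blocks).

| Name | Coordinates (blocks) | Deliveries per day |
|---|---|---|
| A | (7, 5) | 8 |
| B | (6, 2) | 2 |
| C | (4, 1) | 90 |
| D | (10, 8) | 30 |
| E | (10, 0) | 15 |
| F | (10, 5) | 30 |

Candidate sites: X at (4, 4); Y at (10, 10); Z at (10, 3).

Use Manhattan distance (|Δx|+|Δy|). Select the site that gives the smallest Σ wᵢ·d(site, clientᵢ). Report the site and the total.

X, total 970 blocks

Total weighted distance at each candidate:
  X (4, 4): total = 970
  Y (10, 10): total = 1798
  Z (10, 3): total = 1025
Minimum is at X with total 970 blocks.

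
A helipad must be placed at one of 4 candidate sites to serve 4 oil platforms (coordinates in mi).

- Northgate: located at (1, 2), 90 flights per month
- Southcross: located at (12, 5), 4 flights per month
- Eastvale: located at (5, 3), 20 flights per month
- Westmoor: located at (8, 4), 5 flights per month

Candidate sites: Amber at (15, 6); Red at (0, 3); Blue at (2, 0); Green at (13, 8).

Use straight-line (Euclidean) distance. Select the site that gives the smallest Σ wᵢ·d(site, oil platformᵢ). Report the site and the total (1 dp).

Total weighted distance at each candidate:
  Amber (15, 6): total = 1568.3
  Red (0, 3): total = 316.3
  Blue (2, 0): total = 366.9
  Green (13, 8): total = 1440.8
Minimum is at Red with total 316.3 mi.

Red, total 316.3 mi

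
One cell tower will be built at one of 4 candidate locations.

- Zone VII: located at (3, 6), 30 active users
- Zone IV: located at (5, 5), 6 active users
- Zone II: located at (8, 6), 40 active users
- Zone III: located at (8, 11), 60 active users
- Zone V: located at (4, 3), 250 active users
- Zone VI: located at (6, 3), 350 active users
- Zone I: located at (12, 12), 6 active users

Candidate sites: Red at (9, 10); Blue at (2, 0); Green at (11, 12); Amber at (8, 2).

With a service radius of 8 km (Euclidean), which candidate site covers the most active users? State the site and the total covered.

Coverage radius r = 8 km; a point is covered iff (Δx)²+(Δy)² ≤ 8² = 64.
  Red (9, 10): covers {Zone VII, Zone IV, Zone II, Zone III, Zone VI, Zone I} → 492
  Blue (2, 0): covers {Zone VII, Zone IV, Zone V, Zone VI} → 636
  Green (11, 12): covers {Zone II, Zone III, Zone I} → 106
  Amber (8, 2): covers {Zone VII, Zone IV, Zone II, Zone V, Zone VI} → 676
Maximum coverage at Amber: 676 active users.

Amber, covering 676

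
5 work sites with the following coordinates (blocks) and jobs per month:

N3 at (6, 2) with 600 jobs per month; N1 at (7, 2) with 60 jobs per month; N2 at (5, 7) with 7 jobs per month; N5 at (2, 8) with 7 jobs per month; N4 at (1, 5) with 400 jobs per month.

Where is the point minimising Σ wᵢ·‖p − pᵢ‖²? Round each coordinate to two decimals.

(4.16, 3.19)

The minimiser of Σwᵢ‖p−pᵢ‖² is the weighted centroid p* = (Σwᵢpᵢ)/(Σwᵢ).
Σwᵢ = 1074.
Σwᵢxᵢ = 600·6 + 60·7 + 7·5 + 7·2 + 400·1 = 4469.
Σwᵢyᵢ = 600·2 + 60·2 + 7·7 + 7·8 + 400·5 = 3425.
x* = 4469/1074 = 4.16, y* = 3425/1074 = 3.19.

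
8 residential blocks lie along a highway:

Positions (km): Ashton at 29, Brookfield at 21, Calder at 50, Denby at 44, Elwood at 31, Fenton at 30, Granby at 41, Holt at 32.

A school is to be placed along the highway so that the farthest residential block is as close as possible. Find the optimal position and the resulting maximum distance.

location 35.5, max distance 14.5

The 1-center on a line is the midpoint of the two extreme points: leftmost at 21, rightmost at 50.
Optimal location = (21 + 50)/2 = 35.5; maximum distance = (50 − 21)/2 = 14.5.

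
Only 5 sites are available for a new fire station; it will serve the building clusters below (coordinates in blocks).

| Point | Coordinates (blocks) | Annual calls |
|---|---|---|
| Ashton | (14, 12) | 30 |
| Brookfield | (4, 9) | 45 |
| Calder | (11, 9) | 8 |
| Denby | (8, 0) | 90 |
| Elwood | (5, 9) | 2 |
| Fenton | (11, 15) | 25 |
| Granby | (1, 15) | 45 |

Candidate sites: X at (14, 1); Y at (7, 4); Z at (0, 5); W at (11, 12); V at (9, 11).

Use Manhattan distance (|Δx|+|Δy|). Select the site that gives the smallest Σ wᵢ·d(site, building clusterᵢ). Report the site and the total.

V, total 2309 blocks

Total weighted distance at each candidate:
  X (14, 1): total = 3532
  Y (7, 4): total = 2486
  Z (0, 5): total = 3318
  W (11, 12): total = 2592
  V (9, 11): total = 2309
Minimum is at V with total 2309 blocks.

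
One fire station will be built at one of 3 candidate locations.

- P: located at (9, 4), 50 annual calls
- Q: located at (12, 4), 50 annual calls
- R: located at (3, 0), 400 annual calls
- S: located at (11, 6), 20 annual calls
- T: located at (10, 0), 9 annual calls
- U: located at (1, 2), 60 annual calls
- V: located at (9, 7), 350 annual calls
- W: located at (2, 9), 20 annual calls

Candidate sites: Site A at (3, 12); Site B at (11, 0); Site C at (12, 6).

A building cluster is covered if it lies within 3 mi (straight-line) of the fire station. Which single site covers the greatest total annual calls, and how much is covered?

Coverage radius r = 3 mi; a point is covered iff (Δx)²+(Δy)² ≤ 3² = 9.
  Site A (3, 12): covers {none} → 0
  Site B (11, 0): covers {T} → 9
  Site C (12, 6): covers {Q, S} → 70
Maximum coverage at Site C: 70 annual calls.

Site C, covering 70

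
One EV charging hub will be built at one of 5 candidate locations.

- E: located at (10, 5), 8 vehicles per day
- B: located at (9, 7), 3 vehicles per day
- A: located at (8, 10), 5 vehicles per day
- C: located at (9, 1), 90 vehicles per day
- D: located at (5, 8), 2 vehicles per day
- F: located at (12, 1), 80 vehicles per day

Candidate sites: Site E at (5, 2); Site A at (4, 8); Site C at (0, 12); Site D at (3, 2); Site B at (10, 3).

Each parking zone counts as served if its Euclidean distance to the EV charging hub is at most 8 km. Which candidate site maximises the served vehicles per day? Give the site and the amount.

Site B, covering 188

Coverage radius r = 8 km; a point is covered iff (Δx)²+(Δy)² ≤ 8² = 64.
  Site E (5, 2): covers {E, B, C, D, F} → 183
  Site A (4, 8): covers {E, B, A, D} → 18
  Site C (0, 12): covers {D} → 2
  Site D (3, 2): covers {E, B, C, D} → 103
  Site B (10, 3): covers {E, B, A, C, D, F} → 188
Maximum coverage at Site B: 188 vehicles per day.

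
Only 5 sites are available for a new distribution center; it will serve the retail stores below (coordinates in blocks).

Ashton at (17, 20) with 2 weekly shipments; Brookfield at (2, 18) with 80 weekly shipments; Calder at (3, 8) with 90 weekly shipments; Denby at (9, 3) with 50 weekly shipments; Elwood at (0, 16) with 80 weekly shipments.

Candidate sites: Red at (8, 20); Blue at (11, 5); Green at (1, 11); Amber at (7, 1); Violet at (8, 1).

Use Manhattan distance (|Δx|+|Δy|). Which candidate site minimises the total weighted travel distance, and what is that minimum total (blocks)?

Green, total 2420 blocks

Total weighted distance at each candidate:
  Red (8, 20): total = 4048
  Blue (11, 5): total = 4752
  Green (1, 11): total = 2420
  Amber (7, 1): total = 4768
  Violet (8, 1): total = 4966
Minimum is at Green with total 2420 blocks.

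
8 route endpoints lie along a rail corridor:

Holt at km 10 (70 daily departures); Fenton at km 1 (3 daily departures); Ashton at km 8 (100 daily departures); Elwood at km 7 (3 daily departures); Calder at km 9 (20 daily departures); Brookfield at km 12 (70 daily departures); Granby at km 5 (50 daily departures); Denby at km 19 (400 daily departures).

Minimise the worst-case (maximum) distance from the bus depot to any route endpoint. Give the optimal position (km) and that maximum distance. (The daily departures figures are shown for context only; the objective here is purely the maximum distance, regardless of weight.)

The 1-center on a line is the midpoint of the two extreme points: leftmost at 1, rightmost at 19.
Optimal location = (1 + 19)/2 = 10; maximum distance = (19 − 1)/2 = 9.

location 10, max distance 9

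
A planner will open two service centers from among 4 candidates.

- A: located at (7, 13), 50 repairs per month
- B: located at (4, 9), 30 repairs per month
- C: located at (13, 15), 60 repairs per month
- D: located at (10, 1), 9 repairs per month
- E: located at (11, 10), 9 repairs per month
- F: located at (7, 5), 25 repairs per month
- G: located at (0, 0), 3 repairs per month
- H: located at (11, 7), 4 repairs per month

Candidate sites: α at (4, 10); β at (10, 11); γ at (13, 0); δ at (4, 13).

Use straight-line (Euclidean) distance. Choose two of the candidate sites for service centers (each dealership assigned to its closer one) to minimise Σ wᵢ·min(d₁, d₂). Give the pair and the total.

{α, β}, total 807.6

Evaluate every pair (each demand assigned to the nearer of the two):
  {α, β}: total = 807.6
  {β, δ}: total = 897.7
  {β, γ}: total = 934.4
  {α, δ}: total = 1102.1
  {α, γ}: total = 1158.5
  {γ, δ}: total = 1183.6
Best pair: {α, β} with total 807.6.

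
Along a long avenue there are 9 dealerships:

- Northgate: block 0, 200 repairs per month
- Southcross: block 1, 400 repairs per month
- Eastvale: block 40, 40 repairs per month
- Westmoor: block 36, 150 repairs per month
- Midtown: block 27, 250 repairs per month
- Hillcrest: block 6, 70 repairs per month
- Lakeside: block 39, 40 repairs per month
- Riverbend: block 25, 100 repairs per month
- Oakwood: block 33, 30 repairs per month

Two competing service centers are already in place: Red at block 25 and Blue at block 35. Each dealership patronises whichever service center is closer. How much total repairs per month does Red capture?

The indifferent point is the midpoint (25+35)/2 = 30; dealerships left of it (closer to Red at 25) go to Red, those right go to Blue.
  Northgate at 0 (w=200) → Red
  Southcross at 1 (w=400) → Red
  Hillcrest at 6 (w=70) → Red
  Riverbend at 25 (w=100) → Red
  Midtown at 27 (w=250) → Red
  Oakwood at 33 (w=30) → Blue
  Westmoor at 36 (w=150) → Blue
  Lakeside at 39 (w=40) → Blue
  Eastvale at 40 (w=40) → Blue
Red captures 1020; Blue captures 260.

1020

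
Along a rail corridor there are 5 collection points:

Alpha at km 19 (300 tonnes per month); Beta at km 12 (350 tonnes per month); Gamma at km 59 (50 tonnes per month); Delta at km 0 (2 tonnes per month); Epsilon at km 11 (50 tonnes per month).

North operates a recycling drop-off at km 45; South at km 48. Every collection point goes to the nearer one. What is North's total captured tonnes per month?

702

The indifferent point is the midpoint (45+48)/2 = 46.5; collection points left of it (closer to North at 45) go to North, those right go to South.
  Delta at 0 (w=2) → North
  Epsilon at 11 (w=50) → North
  Beta at 12 (w=350) → North
  Alpha at 19 (w=300) → North
  Gamma at 59 (w=50) → South
North captures 702; South captures 50.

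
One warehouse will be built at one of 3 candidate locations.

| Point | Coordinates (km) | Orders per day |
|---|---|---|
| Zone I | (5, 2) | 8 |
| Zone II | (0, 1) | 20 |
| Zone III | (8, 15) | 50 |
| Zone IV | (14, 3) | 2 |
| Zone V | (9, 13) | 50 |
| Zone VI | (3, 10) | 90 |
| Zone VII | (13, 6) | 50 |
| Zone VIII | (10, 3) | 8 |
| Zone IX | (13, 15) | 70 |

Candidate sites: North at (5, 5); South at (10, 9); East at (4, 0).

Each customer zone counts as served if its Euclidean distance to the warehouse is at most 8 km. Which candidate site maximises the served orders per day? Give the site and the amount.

Coverage radius r = 8 km; a point is covered iff (Δx)²+(Δy)² ≤ 8² = 64.
  North (5, 5): covers {Zone I, Zone II, Zone VI, Zone VIII} → 126
  South (10, 9): covers {Zone III, Zone IV, Zone V, Zone VI, Zone VII, Zone VIII, Zone IX} → 320
  East (4, 0): covers {Zone I, Zone II, Zone VIII} → 36
Maximum coverage at South: 320 orders per day.

South, covering 320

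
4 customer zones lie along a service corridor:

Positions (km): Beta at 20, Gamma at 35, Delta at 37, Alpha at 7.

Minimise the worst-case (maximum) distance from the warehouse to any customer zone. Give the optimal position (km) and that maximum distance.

location 22, max distance 15

The 1-center on a line is the midpoint of the two extreme points: leftmost at 7, rightmost at 37.
Optimal location = (7 + 37)/2 = 22; maximum distance = (37 − 7)/2 = 15.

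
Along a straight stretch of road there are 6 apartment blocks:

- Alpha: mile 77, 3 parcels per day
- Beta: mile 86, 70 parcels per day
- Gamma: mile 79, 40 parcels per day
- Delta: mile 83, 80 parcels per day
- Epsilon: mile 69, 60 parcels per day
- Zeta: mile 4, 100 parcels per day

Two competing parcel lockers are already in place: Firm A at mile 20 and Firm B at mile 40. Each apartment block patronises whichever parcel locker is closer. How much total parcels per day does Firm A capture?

100

The indifferent point is the midpoint (20+40)/2 = 30; apartment blocks left of it (closer to Firm A at 20) go to Firm A, those right go to Firm B.
  Zeta at 4 (w=100) → Firm A
  Epsilon at 69 (w=60) → Firm B
  Alpha at 77 (w=3) → Firm B
  Gamma at 79 (w=40) → Firm B
  Delta at 83 (w=80) → Firm B
  Beta at 86 (w=70) → Firm B
Firm A captures 100; Firm B captures 253.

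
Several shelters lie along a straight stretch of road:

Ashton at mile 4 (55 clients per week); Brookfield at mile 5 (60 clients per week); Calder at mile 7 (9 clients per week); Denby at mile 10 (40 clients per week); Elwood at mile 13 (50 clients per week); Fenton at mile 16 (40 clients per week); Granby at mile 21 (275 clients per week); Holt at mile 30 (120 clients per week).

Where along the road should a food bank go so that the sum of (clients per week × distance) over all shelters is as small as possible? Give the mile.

For a sum of weighted absolute distances on a line, the optimum is the weighted median (not the mean). Total weight W = 649; half-weight = 324.5.
Sort by position and accumulate weight:
  mile 4 (Ashton, w=55) → cum 55
  mile 5 (Brookfield, w=60) → cum 115
  mile 7 (Calder, w=9) → cum 124
  mile 10 (Denby, w=40) → cum 164
  mile 13 (Elwood, w=50) → cum 214
  mile 16 (Fenton, w=40) → cum 254
  mile 21 (Granby, w=275) → cum 529  ≥ 324.5 → median here
  mile 30 (Holt, w=120) → cum 649
Optimal location: mile 21.

x = 21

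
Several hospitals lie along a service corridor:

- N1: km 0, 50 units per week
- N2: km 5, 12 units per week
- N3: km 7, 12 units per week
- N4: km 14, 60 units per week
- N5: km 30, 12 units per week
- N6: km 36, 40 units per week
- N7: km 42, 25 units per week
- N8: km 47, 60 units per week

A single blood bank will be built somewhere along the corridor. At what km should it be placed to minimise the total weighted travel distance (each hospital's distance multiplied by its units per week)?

x = 30

For a sum of weighted absolute distances on a line, the optimum is the weighted median (not the mean). Total weight W = 271; half-weight = 135.5.
Sort by position and accumulate weight:
  km 0 (N1, w=50) → cum 50
  km 5 (N2, w=12) → cum 62
  km 7 (N3, w=12) → cum 74
  km 14 (N4, w=60) → cum 134
  km 30 (N5, w=12) → cum 146  ≥ 135.5 → median here
  km 36 (N6, w=40) → cum 186
  km 42 (N7, w=25) → cum 211
  km 47 (N8, w=60) → cum 271
Optimal location: km 30.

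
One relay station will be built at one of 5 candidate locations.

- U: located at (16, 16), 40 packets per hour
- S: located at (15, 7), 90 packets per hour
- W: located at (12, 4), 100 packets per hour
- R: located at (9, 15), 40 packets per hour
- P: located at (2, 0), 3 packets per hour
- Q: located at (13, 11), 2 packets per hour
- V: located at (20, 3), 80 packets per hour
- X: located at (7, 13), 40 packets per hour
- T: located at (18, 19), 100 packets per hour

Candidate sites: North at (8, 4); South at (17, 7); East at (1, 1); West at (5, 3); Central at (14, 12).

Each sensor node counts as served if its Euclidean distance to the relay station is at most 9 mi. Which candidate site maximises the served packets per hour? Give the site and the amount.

Central, covering 412

Coverage radius r = 9 mi; a point is covered iff (Δx)²+(Δy)² ≤ 9² = 81.
  North (8, 4): covers {S, W, P, Q} → 195
  South (17, 7): covers {S, W, Q, V} → 272
  East (1, 1): covers {P} → 3
  West (5, 3): covers {W, P} → 103
  Central (14, 12): covers {U, S, W, R, Q, X, T} → 412
Maximum coverage at Central: 412 packets per hour.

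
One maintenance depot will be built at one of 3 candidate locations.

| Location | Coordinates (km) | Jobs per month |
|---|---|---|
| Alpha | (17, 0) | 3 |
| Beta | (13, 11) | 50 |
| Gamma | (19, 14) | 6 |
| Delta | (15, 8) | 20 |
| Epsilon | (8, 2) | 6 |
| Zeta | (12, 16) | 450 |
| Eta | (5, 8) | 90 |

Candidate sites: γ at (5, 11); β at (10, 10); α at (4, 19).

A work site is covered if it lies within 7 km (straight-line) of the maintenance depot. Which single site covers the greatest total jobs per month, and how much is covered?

Coverage radius r = 7 km; a point is covered iff (Δx)²+(Δy)² ≤ 7² = 49.
  γ (5, 11): covers {Eta} → 90
  β (10, 10): covers {Beta, Delta, Zeta, Eta} → 610
  α (4, 19): covers {none} → 0
Maximum coverage at β: 610 jobs per month.

β, covering 610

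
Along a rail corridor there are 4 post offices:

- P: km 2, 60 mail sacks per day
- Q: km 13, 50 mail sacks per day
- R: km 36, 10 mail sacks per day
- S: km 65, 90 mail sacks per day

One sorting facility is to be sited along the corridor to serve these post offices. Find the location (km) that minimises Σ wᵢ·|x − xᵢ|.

x = 13

For a sum of weighted absolute distances on a line, the optimum is the weighted median (not the mean). Total weight W = 210; half-weight = 105.
Sort by position and accumulate weight:
  km 2 (P, w=60) → cum 60
  km 13 (Q, w=50) → cum 110  ≥ 105 → median here
  km 36 (R, w=10) → cum 120
  km 65 (S, w=90) → cum 210
Optimal location: km 13.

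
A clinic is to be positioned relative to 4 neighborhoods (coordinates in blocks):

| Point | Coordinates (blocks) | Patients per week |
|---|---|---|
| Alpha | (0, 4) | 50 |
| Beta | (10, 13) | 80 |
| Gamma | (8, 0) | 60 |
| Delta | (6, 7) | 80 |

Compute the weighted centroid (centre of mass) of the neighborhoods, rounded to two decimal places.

(6.52, 6.67)

The minimiser of Σwᵢ‖p−pᵢ‖² is the weighted centroid p* = (Σwᵢpᵢ)/(Σwᵢ).
Σwᵢ = 270.
Σwᵢxᵢ = 50·0 + 80·10 + 60·8 + 80·6 = 1760.
Σwᵢyᵢ = 50·4 + 80·13 + 60·0 + 80·7 = 1800.
x* = 1760/270 = 6.52, y* = 1800/270 = 6.67.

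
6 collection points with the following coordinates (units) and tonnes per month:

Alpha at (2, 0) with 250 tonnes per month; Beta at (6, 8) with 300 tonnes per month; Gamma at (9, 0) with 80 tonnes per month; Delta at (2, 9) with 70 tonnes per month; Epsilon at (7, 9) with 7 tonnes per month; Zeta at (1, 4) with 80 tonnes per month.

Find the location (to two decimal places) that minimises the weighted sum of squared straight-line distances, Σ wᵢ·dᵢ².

The minimiser of Σwᵢ‖p−pᵢ‖² is the weighted centroid p* = (Σwᵢpᵢ)/(Σwᵢ).
Σwᵢ = 787.
Σwᵢxᵢ = 250·2 + 300·6 + 80·9 + 70·2 + 7·7 + 80·1 = 3289.
Σwᵢyᵢ = 250·0 + 300·8 + 80·0 + 70·9 + 7·9 + 80·4 = 3413.
x* = 3289/787 = 4.18, y* = 3413/787 = 4.34.

(4.18, 4.34)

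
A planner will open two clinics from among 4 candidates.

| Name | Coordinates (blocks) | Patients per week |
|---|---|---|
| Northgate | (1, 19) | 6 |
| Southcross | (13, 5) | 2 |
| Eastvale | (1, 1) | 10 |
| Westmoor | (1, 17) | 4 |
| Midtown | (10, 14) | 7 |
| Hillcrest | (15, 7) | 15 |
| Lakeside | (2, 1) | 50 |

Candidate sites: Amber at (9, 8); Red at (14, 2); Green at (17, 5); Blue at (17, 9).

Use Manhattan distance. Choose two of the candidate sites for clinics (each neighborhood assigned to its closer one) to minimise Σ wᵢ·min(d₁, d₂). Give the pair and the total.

Evaluate every pair (each demand assigned to the nearer of the two):
  {Amber, Red}: total = 1119
  {Amber, Green}: total = 1149
  {Amber, Blue}: total = 1155
  {Red, Blue}: total = 1194
  {Red, Green}: total = 1262
  {Green, Blue}: total = 1554
Best pair: {Amber, Red} with total 1119.

{Amber, Red}, total 1119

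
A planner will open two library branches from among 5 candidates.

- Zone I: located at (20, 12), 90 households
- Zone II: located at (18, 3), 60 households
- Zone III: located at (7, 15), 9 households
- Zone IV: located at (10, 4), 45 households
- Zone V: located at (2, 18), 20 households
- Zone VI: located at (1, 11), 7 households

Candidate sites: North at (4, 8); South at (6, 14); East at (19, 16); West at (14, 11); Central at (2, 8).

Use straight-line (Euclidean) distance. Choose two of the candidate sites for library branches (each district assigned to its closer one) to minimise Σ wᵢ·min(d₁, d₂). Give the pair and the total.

{South, West}, total 1613.6

Evaluate every pair (each demand assigned to the nearer of the two):
  {South, West}: total = 1613.6
  {North, West}: total = 1710.8
  {East, West}: total = 1711.9
  {West, Central}: total = 1741.6
  {North, East}: total = 1780.1
  {South, East}: total = 1804.7
  {East, Central}: total = 1855.4
  {North, South}: total = 2644.8
  {South, Central}: total = 2800.0
  {North, Central}: total = 2991.5
Best pair: {South, West} with total 1613.6.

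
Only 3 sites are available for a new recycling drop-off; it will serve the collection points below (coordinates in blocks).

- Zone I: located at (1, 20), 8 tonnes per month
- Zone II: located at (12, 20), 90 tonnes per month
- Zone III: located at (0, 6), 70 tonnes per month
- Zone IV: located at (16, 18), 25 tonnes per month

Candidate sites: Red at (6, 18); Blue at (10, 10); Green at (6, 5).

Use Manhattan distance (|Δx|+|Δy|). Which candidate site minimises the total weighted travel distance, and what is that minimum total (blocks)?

Red, total 2286 blocks

Total weighted distance at each candidate:
  Red (6, 18): total = 2286
  Blue (10, 10): total = 2562
  Green (6, 5): total = 3115
Minimum is at Red with total 2286 blocks.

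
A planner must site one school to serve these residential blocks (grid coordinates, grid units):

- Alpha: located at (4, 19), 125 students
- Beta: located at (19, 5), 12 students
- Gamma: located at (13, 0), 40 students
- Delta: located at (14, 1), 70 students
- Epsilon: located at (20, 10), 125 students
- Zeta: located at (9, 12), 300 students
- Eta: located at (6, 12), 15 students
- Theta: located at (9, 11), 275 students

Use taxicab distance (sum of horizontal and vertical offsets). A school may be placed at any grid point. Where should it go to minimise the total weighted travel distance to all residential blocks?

(9, 11)

Manhattan distance separates: Σwᵢ(|x−xᵢ|+|y−yᵢ|) = Σwᵢ|x−xᵢ| + Σwᵢ|y−yᵢ|, so x and y are optimised independently as 1-D weighted medians.
Total weight W = 962; half = 481.
x-coordinate, sorted with cumulative weight:
  x=4 (Alpha, w=125) cum 125
  x=6 (Eta, w=15) cum 140
  x=9 (Zeta, w=300) cum 440
  x=9 (Theta, w=275) cum 715  ← median
  x=13 (Gamma, w=40) cum 755
  x=14 (Delta, w=70) cum 825
  x=19 (Beta, w=12) cum 837
  x=20 (Epsilon, w=125) cum 962
⇒ x* = 9
y-coordinate, sorted with cumulative weight:
  y=0 (Gamma, w=40) cum 40
  y=1 (Delta, w=70) cum 110
  y=5 (Beta, w=12) cum 122
  y=10 (Epsilon, w=125) cum 247
  y=11 (Theta, w=275) cum 522  ← median
  y=12 (Zeta, w=300) cum 822
  y=12 (Eta, w=15) cum 837
  y=19 (Alpha, w=125) cum 962
⇒ y* = 11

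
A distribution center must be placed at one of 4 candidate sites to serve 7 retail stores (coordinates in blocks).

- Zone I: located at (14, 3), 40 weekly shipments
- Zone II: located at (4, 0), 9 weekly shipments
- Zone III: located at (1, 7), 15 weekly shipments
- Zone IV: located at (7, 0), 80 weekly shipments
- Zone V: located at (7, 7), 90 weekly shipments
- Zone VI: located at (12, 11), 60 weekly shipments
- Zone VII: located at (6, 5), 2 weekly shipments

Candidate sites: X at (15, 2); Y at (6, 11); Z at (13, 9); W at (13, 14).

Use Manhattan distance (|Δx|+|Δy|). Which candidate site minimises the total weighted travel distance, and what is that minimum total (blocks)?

Y, total 2674 blocks

Total weighted distance at each candidate:
  X (15, 2): total = 3196
  Y (6, 11): total = 2674
  Z (13, 9): total = 2774
  W (13, 14): total = 4014
Minimum is at Y with total 2674 blocks.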